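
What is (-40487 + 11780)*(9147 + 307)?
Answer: -271395978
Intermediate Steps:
(-40487 + 11780)*(9147 + 307) = -28707*9454 = -271395978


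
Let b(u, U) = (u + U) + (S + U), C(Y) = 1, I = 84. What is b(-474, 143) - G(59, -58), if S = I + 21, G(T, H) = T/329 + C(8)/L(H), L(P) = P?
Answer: -1586899/19082 ≈ -83.162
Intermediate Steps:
G(T, H) = 1/H + T/329 (G(T, H) = T/329 + 1/H = 1/H + T/329)
S = 105 (S = 84 + 21 = 105)
b(u, U) = 105 + u + 2*U (b(u, U) = (u + U) + (105 + U) = (U + u) + (105 + U) = 105 + u + 2*U)
b(-474, 143) - G(59, -58) = (105 - 474 + 2*143) - (1/(-58) + (1/329)*59) = (105 - 474 + 286) - (-1/58 + 59/329) = -83 - 1*3093/19082 = -83 - 3093/19082 = -1586899/19082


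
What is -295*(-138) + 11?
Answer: 40721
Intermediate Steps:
-295*(-138) + 11 = 40710 + 11 = 40721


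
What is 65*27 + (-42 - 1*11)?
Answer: 1702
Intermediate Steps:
65*27 + (-42 - 1*11) = 1755 + (-42 - 11) = 1755 - 53 = 1702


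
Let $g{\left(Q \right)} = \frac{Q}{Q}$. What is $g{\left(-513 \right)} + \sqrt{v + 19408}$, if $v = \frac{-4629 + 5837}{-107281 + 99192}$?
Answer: $1 + \frac{2 \sqrt{317473237814}}{8089} \approx 140.31$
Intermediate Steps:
$g{\left(Q \right)} = 1$
$v = - \frac{1208}{8089}$ ($v = \frac{1208}{-8089} = 1208 \left(- \frac{1}{8089}\right) = - \frac{1208}{8089} \approx -0.14934$)
$g{\left(-513 \right)} + \sqrt{v + 19408} = 1 + \sqrt{- \frac{1208}{8089} + 19408} = 1 + \sqrt{\frac{156990104}{8089}} = 1 + \frac{2 \sqrt{317473237814}}{8089}$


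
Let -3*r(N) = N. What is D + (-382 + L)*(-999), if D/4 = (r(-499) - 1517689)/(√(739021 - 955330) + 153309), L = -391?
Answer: 9074694583942157/11751932895 + 9105136*I*√216309/35255798685 ≈ 7.7219e+5 + 0.12011*I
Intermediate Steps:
r(N) = -N/3
D = -18210272/(3*(153309 + I*√216309)) (D = 4*((-⅓*(-499) - 1517689)/(√(739021 - 955330) + 153309)) = 4*((499/3 - 1517689)/(√(-216309) + 153309)) = 4*(-4552568/(3*(I*√216309 + 153309))) = 4*(-4552568/(3*(153309 + I*√216309))) = -18210272/(3*(153309 + I*√216309)) ≈ -39.593 + 0.12011*I)
D + (-382 + L)*(-999) = (-465299765008/11751932895 + 9105136*I*√216309/35255798685) + (-382 - 391)*(-999) = (-465299765008/11751932895 + 9105136*I*√216309/35255798685) - 773*(-999) = (-465299765008/11751932895 + 9105136*I*√216309/35255798685) + 772227 = 9074694583942157/11751932895 + 9105136*I*√216309/35255798685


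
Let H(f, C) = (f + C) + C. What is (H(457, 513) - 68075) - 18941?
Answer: -85533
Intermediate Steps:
H(f, C) = f + 2*C (H(f, C) = (C + f) + C = f + 2*C)
(H(457, 513) - 68075) - 18941 = ((457 + 2*513) - 68075) - 18941 = ((457 + 1026) - 68075) - 18941 = (1483 - 68075) - 18941 = -66592 - 18941 = -85533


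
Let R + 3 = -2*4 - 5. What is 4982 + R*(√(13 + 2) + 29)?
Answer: 4518 - 16*√15 ≈ 4456.0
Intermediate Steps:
R = -16 (R = -3 + (-2*4 - 5) = -3 + (-8 - 5) = -3 - 13 = -16)
4982 + R*(√(13 + 2) + 29) = 4982 - 16*(√(13 + 2) + 29) = 4982 - 16*(√15 + 29) = 4982 - 16*(29 + √15) = 4982 + (-464 - 16*√15) = 4518 - 16*√15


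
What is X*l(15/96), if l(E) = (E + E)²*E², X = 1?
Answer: 625/262144 ≈ 0.0023842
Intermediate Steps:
l(E) = 4*E⁴ (l(E) = (2*E)²*E² = (4*E²)*E² = 4*E⁴)
X*l(15/96) = 1*(4*(15/96)⁴) = 1*(4*(15*(1/96))⁴) = 1*(4*(5/32)⁴) = 1*(4*(625/1048576)) = 1*(625/262144) = 625/262144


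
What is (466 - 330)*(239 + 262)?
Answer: 68136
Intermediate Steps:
(466 - 330)*(239 + 262) = 136*501 = 68136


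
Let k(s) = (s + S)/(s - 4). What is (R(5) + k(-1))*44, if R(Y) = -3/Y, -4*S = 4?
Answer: -44/5 ≈ -8.8000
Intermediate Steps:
S = -1 (S = -1/4*4 = -1)
k(s) = (-1 + s)/(-4 + s) (k(s) = (s - 1)/(s - 4) = (-1 + s)/(-4 + s))
(R(5) + k(-1))*44 = (-3/5 + (-1 - 1)/(-4 - 1))*44 = (-3*1/5 - 2/(-5))*44 = (-3/5 - 1/5*(-2))*44 = (-3/5 + 2/5)*44 = -1/5*44 = -44/5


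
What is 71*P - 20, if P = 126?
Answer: 8926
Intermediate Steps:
71*P - 20 = 71*126 - 20 = 8946 - 20 = 8926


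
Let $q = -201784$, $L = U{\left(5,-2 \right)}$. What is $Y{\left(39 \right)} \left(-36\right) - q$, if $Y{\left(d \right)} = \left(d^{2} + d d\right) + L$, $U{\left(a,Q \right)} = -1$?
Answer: $92308$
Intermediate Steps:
$L = -1$
$Y{\left(d \right)} = -1 + 2 d^{2}$ ($Y{\left(d \right)} = \left(d^{2} + d d\right) - 1 = \left(d^{2} + d^{2}\right) - 1 = 2 d^{2} - 1 = -1 + 2 d^{2}$)
$Y{\left(39 \right)} \left(-36\right) - q = \left(-1 + 2 \cdot 39^{2}\right) \left(-36\right) - -201784 = \left(-1 + 2 \cdot 1521\right) \left(-36\right) + 201784 = \left(-1 + 3042\right) \left(-36\right) + 201784 = 3041 \left(-36\right) + 201784 = -109476 + 201784 = 92308$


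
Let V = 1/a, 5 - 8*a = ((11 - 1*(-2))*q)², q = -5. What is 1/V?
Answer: -1055/2 ≈ -527.50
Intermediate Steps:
a = -1055/2 (a = 5/8 - 25*(11 - 1*(-2))²/8 = 5/8 - 25*(11 + 2)²/8 = 5/8 - (13*(-5))²/8 = 5/8 - ⅛*(-65)² = 5/8 - ⅛*4225 = 5/8 - 4225/8 = -1055/2 ≈ -527.50)
V = -2/1055 (V = 1/(-1055/2) = -2/1055 ≈ -0.0018957)
1/V = 1/(-2/1055) = -1055/2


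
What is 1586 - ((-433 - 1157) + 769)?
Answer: 2407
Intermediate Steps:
1586 - ((-433 - 1157) + 769) = 1586 - (-1590 + 769) = 1586 - 1*(-821) = 1586 + 821 = 2407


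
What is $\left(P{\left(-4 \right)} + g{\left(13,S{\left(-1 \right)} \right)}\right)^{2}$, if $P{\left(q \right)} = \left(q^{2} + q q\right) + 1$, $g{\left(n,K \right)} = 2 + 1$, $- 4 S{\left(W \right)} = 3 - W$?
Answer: $1296$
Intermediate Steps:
$S{\left(W \right)} = - \frac{3}{4} + \frac{W}{4}$ ($S{\left(W \right)} = - \frac{3 - W}{4} = - \frac{3}{4} + \frac{W}{4}$)
$g{\left(n,K \right)} = 3$
$P{\left(q \right)} = 1 + 2 q^{2}$ ($P{\left(q \right)} = \left(q^{2} + q^{2}\right) + 1 = 2 q^{2} + 1 = 1 + 2 q^{2}$)
$\left(P{\left(-4 \right)} + g{\left(13,S{\left(-1 \right)} \right)}\right)^{2} = \left(\left(1 + 2 \left(-4\right)^{2}\right) + 3\right)^{2} = \left(\left(1 + 2 \cdot 16\right) + 3\right)^{2} = \left(\left(1 + 32\right) + 3\right)^{2} = \left(33 + 3\right)^{2} = 36^{2} = 1296$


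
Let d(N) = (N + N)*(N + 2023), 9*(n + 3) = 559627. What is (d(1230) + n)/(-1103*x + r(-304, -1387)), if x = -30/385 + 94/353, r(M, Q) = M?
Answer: -493206176155/31298364 ≈ -15758.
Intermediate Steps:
n = 559600/9 (n = -3 + (⅑)*559627 = -3 + 559627/9 = 559600/9 ≈ 62178.)
d(N) = 2*N*(2023 + N) (d(N) = (2*N)*(2023 + N) = 2*N*(2023 + N))
x = 5120/27181 (x = -30*1/385 + 94*(1/353) = -6/77 + 94/353 = 5120/27181 ≈ 0.18837)
(d(1230) + n)/(-1103*x + r(-304, -1387)) = (2*1230*(2023 + 1230) + 559600/9)/(-1103*5120/27181 - 304) = (2*1230*3253 + 559600/9)/(-5647360/27181 - 304) = (8002380 + 559600/9)/(-13910384/27181) = (72581020/9)*(-27181/13910384) = -493206176155/31298364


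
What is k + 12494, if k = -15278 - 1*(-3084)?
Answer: 300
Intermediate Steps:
k = -12194 (k = -15278 + 3084 = -12194)
k + 12494 = -12194 + 12494 = 300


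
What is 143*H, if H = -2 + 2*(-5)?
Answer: -1716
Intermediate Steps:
H = -12 (H = -2 - 10 = -12)
143*H = 143*(-12) = -1716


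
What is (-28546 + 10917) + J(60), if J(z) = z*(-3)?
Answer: -17809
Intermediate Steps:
J(z) = -3*z
(-28546 + 10917) + J(60) = (-28546 + 10917) - 3*60 = -17629 - 180 = -17809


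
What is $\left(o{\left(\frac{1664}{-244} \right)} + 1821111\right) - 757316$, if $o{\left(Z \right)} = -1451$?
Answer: $1062344$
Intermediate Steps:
$\left(o{\left(\frac{1664}{-244} \right)} + 1821111\right) - 757316 = \left(-1451 + 1821111\right) - 757316 = 1819660 - 757316 = 1062344$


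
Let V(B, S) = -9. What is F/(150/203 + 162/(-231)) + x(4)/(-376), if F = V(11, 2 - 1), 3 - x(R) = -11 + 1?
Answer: -89971/376 ≈ -239.28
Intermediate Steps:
x(R) = 13 (x(R) = 3 - (-11 + 1) = 3 - 1*(-10) = 3 + 10 = 13)
F = -9
F/(150/203 + 162/(-231)) + x(4)/(-376) = -9/(150/203 + 162/(-231)) + 13/(-376) = -9/(150*(1/203) + 162*(-1/231)) + 13*(-1/376) = -9/(150/203 - 54/77) - 13/376 = -9/12/319 - 13/376 = -9*319/12 - 13/376 = -957/4 - 13/376 = -89971/376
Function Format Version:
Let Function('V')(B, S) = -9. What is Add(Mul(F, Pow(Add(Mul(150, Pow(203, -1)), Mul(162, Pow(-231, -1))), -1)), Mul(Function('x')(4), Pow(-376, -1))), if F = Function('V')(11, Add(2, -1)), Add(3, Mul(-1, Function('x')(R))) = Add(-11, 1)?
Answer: Rational(-89971, 376) ≈ -239.28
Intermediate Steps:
Function('x')(R) = 13 (Function('x')(R) = Add(3, Mul(-1, Add(-11, 1))) = Add(3, Mul(-1, -10)) = Add(3, 10) = 13)
F = -9
Add(Mul(F, Pow(Add(Mul(150, Pow(203, -1)), Mul(162, Pow(-231, -1))), -1)), Mul(Function('x')(4), Pow(-376, -1))) = Add(Mul(-9, Pow(Add(Mul(150, Pow(203, -1)), Mul(162, Pow(-231, -1))), -1)), Mul(13, Pow(-376, -1))) = Add(Mul(-9, Pow(Add(Mul(150, Rational(1, 203)), Mul(162, Rational(-1, 231))), -1)), Mul(13, Rational(-1, 376))) = Add(Mul(-9, Pow(Add(Rational(150, 203), Rational(-54, 77)), -1)), Rational(-13, 376)) = Add(Mul(-9, Pow(Rational(12, 319), -1)), Rational(-13, 376)) = Add(Mul(-9, Rational(319, 12)), Rational(-13, 376)) = Add(Rational(-957, 4), Rational(-13, 376)) = Rational(-89971, 376)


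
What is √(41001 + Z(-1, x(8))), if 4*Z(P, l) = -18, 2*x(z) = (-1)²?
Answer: √163986/2 ≈ 202.48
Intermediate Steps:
x(z) = ½ (x(z) = (½)*(-1)² = (½)*1 = ½)
Z(P, l) = -9/2 (Z(P, l) = (¼)*(-18) = -9/2)
√(41001 + Z(-1, x(8))) = √(41001 - 9/2) = √(81993/2) = √163986/2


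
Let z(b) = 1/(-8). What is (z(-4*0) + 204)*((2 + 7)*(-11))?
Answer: -161469/8 ≈ -20184.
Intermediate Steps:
z(b) = -⅛ (z(b) = 1*(-⅛) = -⅛)
(z(-4*0) + 204)*((2 + 7)*(-11)) = (-⅛ + 204)*((2 + 7)*(-11)) = 1631*(9*(-11))/8 = (1631/8)*(-99) = -161469/8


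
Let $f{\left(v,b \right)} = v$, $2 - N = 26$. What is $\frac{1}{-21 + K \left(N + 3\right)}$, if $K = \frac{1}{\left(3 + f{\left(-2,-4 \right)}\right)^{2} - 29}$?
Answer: $- \frac{4}{81} \approx -0.049383$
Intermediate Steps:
$N = -24$ ($N = 2 - 26 = -24$)
$K = - \frac{1}{28}$ ($K = \frac{1}{\left(3 - 2\right)^{2} - 29} = \frac{1}{1^{2} - 29} = \frac{1}{1 - 29} = \frac{1}{-28} = - \frac{1}{28} \approx -0.035714$)
$\frac{1}{-21 + K \left(N + 3\right)} = \frac{1}{-21 - \frac{-24 + 3}{28}} = \frac{1}{-21 - - \frac{3}{4}} = \frac{1}{-21 + \frac{3}{4}} = \frac{1}{- \frac{81}{4}} = - \frac{4}{81}$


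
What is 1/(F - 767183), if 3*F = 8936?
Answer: -3/2292613 ≈ -1.3086e-6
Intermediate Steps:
F = 8936/3 (F = (1/3)*8936 = 8936/3 ≈ 2978.7)
1/(F - 767183) = 1/(8936/3 - 767183) = 1/(-2292613/3) = -3/2292613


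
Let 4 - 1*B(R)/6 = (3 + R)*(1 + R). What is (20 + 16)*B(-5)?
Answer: -864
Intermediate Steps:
B(R) = 24 - 6*(1 + R)*(3 + R) (B(R) = 24 - 6*(3 + R)*(1 + R) = 24 - 6*(1 + R)*(3 + R))
(20 + 16)*B(-5) = (20 + 16)*(6 - 24*(-5) - 6*(-5)**2) = 36*(6 + 120 - 6*25) = 36*(6 + 120 - 150) = 36*(-24) = -864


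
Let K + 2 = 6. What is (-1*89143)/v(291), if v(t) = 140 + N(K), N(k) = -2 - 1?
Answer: -89143/137 ≈ -650.68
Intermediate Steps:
K = 4 (K = -2 + 6 = 4)
N(k) = -3
v(t) = 137 (v(t) = 140 - 3 = 137)
(-1*89143)/v(291) = -1*89143/137 = -89143*1/137 = -89143/137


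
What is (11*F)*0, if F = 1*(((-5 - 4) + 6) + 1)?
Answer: 0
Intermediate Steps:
F = -2 (F = 1*((-9 + 6) + 1) = 1*(-3 + 1) = 1*(-2) = -2)
(11*F)*0 = (11*(-2))*0 = -22*0 = 0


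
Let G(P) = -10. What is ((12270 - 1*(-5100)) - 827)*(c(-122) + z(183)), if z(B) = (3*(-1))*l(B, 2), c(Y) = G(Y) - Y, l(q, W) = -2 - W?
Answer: 2051332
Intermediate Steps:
c(Y) = -10 - Y
z(B) = 12 (z(B) = (3*(-1))*(-2 - 1*2) = -3*(-2 - 2) = -3*(-4) = 12)
((12270 - 1*(-5100)) - 827)*(c(-122) + z(183)) = ((12270 - 1*(-5100)) - 827)*((-10 - 1*(-122)) + 12) = ((12270 + 5100) - 827)*((-10 + 122) + 12) = (17370 - 827)*(112 + 12) = 16543*124 = 2051332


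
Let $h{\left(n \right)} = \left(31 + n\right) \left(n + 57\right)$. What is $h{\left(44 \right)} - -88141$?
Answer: $95716$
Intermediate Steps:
$h{\left(n \right)} = \left(31 + n\right) \left(57 + n\right)$
$h{\left(44 \right)} - -88141 = \left(1767 + 44^{2} + 88 \cdot 44\right) - -88141 = \left(1767 + 1936 + 3872\right) + 88141 = 7575 + 88141 = 95716$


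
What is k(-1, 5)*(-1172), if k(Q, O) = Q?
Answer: 1172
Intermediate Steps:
k(-1, 5)*(-1172) = -1*(-1172) = 1172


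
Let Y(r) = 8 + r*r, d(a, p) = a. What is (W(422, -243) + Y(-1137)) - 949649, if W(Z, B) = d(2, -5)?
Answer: 343130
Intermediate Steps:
W(Z, B) = 2
Y(r) = 8 + r**2
(W(422, -243) + Y(-1137)) - 949649 = (2 + (8 + (-1137)**2)) - 949649 = (2 + (8 + 1292769)) - 949649 = (2 + 1292777) - 949649 = 1292779 - 949649 = 343130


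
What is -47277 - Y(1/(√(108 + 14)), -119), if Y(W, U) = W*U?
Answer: -47277 + 119*√122/122 ≈ -47266.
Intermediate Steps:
Y(W, U) = U*W
-47277 - Y(1/(√(108 + 14)), -119) = -47277 - (-119)/(√(108 + 14)) = -47277 - (-119)/(√122) = -47277 - (-119)*√122/122 = -47277 + 119*√122/122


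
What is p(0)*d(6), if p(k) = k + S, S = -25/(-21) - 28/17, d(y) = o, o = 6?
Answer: -326/119 ≈ -2.7395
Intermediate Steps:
d(y) = 6
S = -163/357 (S = -25*(-1/21) - 28*1/17 = 25/21 - 28/17 = -163/357 ≈ -0.45658)
p(k) = -163/357 + k (p(k) = k - 163/357 = -163/357 + k)
p(0)*d(6) = (-163/357 + 0)*6 = -163/357*6 = -326/119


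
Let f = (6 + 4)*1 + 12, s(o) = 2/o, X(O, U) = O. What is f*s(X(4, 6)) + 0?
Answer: 11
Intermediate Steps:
f = 22 (f = 10*1 + 12 = 10 + 12 = 22)
f*s(X(4, 6)) + 0 = 22*(2/4) + 0 = 22*(2*(1/4)) + 0 = 22*(1/2) + 0 = 11 + 0 = 11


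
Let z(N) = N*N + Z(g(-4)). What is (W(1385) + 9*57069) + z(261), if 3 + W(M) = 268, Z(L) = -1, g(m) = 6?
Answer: 582006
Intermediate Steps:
W(M) = 265 (W(M) = -3 + 268 = 265)
z(N) = -1 + N² (z(N) = N*N - 1 = N² - 1 = -1 + N²)
(W(1385) + 9*57069) + z(261) = (265 + 9*57069) + (-1 + 261²) = (265 + 513621) + (-1 + 68121) = 513886 + 68120 = 582006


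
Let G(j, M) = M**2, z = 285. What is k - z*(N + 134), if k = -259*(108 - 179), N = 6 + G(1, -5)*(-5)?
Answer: 14114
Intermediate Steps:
N = -119 (N = 6 + (-5)**2*(-5) = 6 + 25*(-5) = 6 - 125 = -119)
k = 18389 (k = -259*(-71) = 18389)
k - z*(N + 134) = 18389 - 285*(-119 + 134) = 18389 - 285*15 = 18389 - 1*4275 = 18389 - 4275 = 14114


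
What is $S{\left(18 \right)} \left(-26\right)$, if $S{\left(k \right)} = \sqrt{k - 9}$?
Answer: $-78$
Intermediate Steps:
$S{\left(k \right)} = \sqrt{-9 + k}$
$S{\left(18 \right)} \left(-26\right) = \sqrt{-9 + 18} \left(-26\right) = \sqrt{9} \left(-26\right) = 3 \left(-26\right) = -78$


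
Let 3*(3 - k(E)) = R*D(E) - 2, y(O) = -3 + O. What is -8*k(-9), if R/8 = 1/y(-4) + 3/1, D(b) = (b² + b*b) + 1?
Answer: 208024/21 ≈ 9905.9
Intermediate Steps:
D(b) = 1 + 2*b² (D(b) = (b² + b²) + 1 = 2*b² + 1 = 1 + 2*b²)
R = 160/7 (R = 8*(1/(-3 - 4) + 3/1) = 8*(1/(-7) + 3*1) = 8*(1*(-⅐) + 3) = 8*(-⅐ + 3) = 8*(20/7) = 160/7 ≈ 22.857)
k(E) = -83/21 - 320*E²/21 (k(E) = 3 - (160*(1 + 2*E²)/7 - 2)/3 = 3 - ((160/7 + 320*E²/7) - 2)/3 = 3 - (146/7 + 320*E²/7)/3 = 3 + (-146/21 - 320*E²/21) = -83/21 - 320*E²/21)
-8*k(-9) = -8*(-83/21 - 320/21*(-9)²) = -8*(-83/21 - 320/21*81) = -8*(-83/21 - 8640/7) = -8*(-26003/21) = 208024/21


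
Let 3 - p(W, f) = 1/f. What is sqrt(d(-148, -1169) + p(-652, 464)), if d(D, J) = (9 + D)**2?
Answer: sqrt(260023715)/116 ≈ 139.01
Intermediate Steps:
p(W, f) = 3 - 1/f
sqrt(d(-148, -1169) + p(-652, 464)) = sqrt((9 - 148)**2 + (3 - 1/464)) = sqrt((-139)**2 + (3 - 1*1/464)) = sqrt(19321 + (3 - 1/464)) = sqrt(19321 + 1391/464) = sqrt(8966335/464) = sqrt(260023715)/116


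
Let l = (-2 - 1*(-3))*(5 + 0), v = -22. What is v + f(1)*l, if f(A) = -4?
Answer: -42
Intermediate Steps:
l = 5 (l = (-2 + 3)*5 = 1*5 = 5)
v + f(1)*l = -22 - 4*5 = -22 - 20 = -42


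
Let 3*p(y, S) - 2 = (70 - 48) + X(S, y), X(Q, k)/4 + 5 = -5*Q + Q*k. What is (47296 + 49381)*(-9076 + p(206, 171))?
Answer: 10659606020/3 ≈ 3.5532e+9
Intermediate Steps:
X(Q, k) = -20 - 20*Q + 4*Q*k (X(Q, k) = -20 + 4*(-5*Q + Q*k) = -20 + (-20*Q + 4*Q*k) = -20 - 20*Q + 4*Q*k)
p(y, S) = 4/3 - 20*S/3 + 4*S*y/3 (p(y, S) = ⅔ + ((70 - 48) + (-20 - 20*S + 4*S*y))/3 = ⅔ + (22 + (-20 - 20*S + 4*S*y))/3 = ⅔ + (2 - 20*S + 4*S*y)/3 = ⅔ + (⅔ - 20*S/3 + 4*S*y/3) = 4/3 - 20*S/3 + 4*S*y/3)
(47296 + 49381)*(-9076 + p(206, 171)) = (47296 + 49381)*(-9076 + (4/3 - 20/3*171 + (4/3)*171*206)) = 96677*(-9076 + (4/3 - 1140 + 46968)) = 96677*(-9076 + 137488/3) = 96677*(110260/3) = 10659606020/3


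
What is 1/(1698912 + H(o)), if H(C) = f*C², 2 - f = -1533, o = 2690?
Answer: 1/11109112412 ≈ 9.0016e-11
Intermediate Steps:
f = 1535 (f = 2 - 1*(-1533) = 2 + 1533 = 1535)
H(C) = 1535*C²
1/(1698912 + H(o)) = 1/(1698912 + 1535*2690²) = 1/(1698912 + 1535*7236100) = 1/(1698912 + 11107413500) = 1/11109112412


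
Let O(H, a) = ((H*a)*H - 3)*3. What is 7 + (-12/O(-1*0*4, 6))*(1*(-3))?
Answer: 3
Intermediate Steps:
O(H, a) = -9 + 3*a*H² (O(H, a) = (a*H² - 3)*3 = (-3 + a*H²)*3 = -9 + 3*a*H²)
7 + (-12/O(-1*0*4, 6))*(1*(-3)) = 7 + (-12/(-9 + 3*6*(-1*0*4)²))*(1*(-3)) = 7 - 12/(-9 + 3*6*(0*4)²)*(-3) = 7 - 12/(-9 + 3*6*0²)*(-3) = 7 - 12/(-9 + 3*6*0)*(-3) = 7 - 12/(-9 + 0)*(-3) = 7 - 12/(-9)*(-3) = 7 - 12*(-⅑)*(-3) = 7 + (4/3)*(-3) = 7 - 4 = 3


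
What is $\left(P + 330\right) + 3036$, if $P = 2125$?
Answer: $5491$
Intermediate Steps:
$\left(P + 330\right) + 3036 = \left(2125 + 330\right) + 3036 = 2455 + 3036 = 5491$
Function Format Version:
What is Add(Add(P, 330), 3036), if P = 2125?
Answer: 5491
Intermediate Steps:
Add(Add(P, 330), 3036) = Add(Add(2125, 330), 3036) = Add(2455, 3036) = 5491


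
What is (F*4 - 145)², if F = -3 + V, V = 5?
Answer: 18769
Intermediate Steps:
F = 2 (F = -3 + 5 = 2)
(F*4 - 145)² = (2*4 - 145)² = (8 - 145)² = (-137)² = 18769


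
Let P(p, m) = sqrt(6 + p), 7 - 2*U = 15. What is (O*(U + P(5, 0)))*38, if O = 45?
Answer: -6840 + 1710*sqrt(11) ≈ -1168.6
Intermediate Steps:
U = -4 (U = 7/2 - 1/2*15 = 7/2 - 15/2 = -4)
(O*(U + P(5, 0)))*38 = (45*(-4 + sqrt(6 + 5)))*38 = (45*(-4 + sqrt(11)))*38 = (-180 + 45*sqrt(11))*38 = -6840 + 1710*sqrt(11)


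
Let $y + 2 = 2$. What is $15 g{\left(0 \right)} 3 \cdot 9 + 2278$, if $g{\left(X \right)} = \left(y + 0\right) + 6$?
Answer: $4708$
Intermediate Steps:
$y = 0$ ($y = -2 + 2 = 0$)
$g{\left(X \right)} = 6$ ($g{\left(X \right)} = \left(0 + 0\right) + 6 = 0 + 6 = 6$)
$15 g{\left(0 \right)} 3 \cdot 9 + 2278 = 15 \cdot 6 \cdot 3 \cdot 9 + 2278 = 90 \cdot 27 + 2278 = 2430 + 2278 = 4708$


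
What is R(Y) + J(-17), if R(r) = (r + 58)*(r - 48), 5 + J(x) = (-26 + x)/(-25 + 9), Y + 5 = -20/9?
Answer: -3637061/1296 ≈ -2806.4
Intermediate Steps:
Y = -65/9 (Y = -5 - 20/9 = -65/9 ≈ -7.2222)
J(x) = -27/8 - x/16 (J(x) = -5 + (-26 + x)/(-25 + 9) = -5 + (-26 + x)/(-16) = -5 + (-26 + x)*(-1/16) = -5 + (13/8 - x/16) = -27/8 - x/16)
R(r) = (-48 + r)*(58 + r) (R(r) = (58 + r)*(-48 + r) = (-48 + r)*(58 + r))
R(Y) + J(-17) = (-2784 + (-65/9)² + 10*(-65/9)) + (-27/8 - 1/16*(-17)) = (-2784 + 4225/81 - 650/9) + (-27/8 + 17/16) = -227129/81 - 37/16 = -3637061/1296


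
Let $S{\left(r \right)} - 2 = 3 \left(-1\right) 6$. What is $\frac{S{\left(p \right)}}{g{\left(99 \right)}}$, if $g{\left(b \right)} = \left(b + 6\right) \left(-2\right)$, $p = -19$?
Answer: $\frac{8}{105} \approx 0.07619$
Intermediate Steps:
$S{\left(r \right)} = -16$ ($S{\left(r \right)} = 2 + 3 \left(-1\right) 6 = 2 - 18 = -16$)
$g{\left(b \right)} = -12 - 2 b$ ($g{\left(b \right)} = \left(6 + b\right) \left(-2\right) = -12 - 2 b$)
$\frac{S{\left(p \right)}}{g{\left(99 \right)}} = - \frac{16}{-12 - 198} = - \frac{16}{-210} = \left(-16\right) \left(- \frac{1}{210}\right) = \frac{8}{105}$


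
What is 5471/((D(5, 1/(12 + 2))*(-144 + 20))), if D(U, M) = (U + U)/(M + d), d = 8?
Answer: -618223/17360 ≈ -35.612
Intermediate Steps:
D(U, M) = 2*U/(8 + M) (D(U, M) = (U + U)/(M + 8) = (2*U)/(8 + M) = 2*U/(8 + M))
5471/((D(5, 1/(12 + 2))*(-144 + 20))) = 5471/(((2*5/(8 + 1/(12 + 2)))*(-144 + 20))) = 5471/(((2*5/(8 + 1/14))*(-124))) = 5471/(((2*5/(113/14))*(-124))) = 5471/(((2*5*(14/113))*(-124))) = 5471/(((140/113)*(-124))) = 5471/(-17360/113) = 5471*(-113/17360) = -618223/17360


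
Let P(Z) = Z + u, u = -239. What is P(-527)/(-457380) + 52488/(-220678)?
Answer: -5959480523/25233425910 ≈ -0.23617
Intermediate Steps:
P(Z) = -239 + Z (P(Z) = Z - 239 = -239 + Z)
P(-527)/(-457380) + 52488/(-220678) = (-239 - 527)/(-457380) + 52488/(-220678) = -766*(-1/457380) + 52488*(-1/220678) = 383/228690 - 26244/110339 = -5959480523/25233425910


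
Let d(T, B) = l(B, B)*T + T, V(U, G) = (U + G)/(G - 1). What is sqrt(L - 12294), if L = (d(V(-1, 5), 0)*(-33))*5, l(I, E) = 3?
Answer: I*sqrt(12954) ≈ 113.82*I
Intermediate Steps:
V(U, G) = (G + U)/(-1 + G)
d(T, B) = 4*T (d(T, B) = 3*T + T = 4*T)
L = -660 (L = ((4*((5 - 1)/(-1 + 5)))*(-33))*5 = ((4*(4/4))*(-33))*5 = ((4*((1/4)*4))*(-33))*5 = ((4*1)*(-33))*5 = (4*(-33))*5 = -132*5 = -660)
sqrt(L - 12294) = sqrt(-660 - 12294) = sqrt(-12954) = I*sqrt(12954)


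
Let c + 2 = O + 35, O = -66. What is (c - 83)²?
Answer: 13456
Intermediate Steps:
c = -33 (c = -2 + (-66 + 35) = -2 - 31 = -33)
(c - 83)² = (-33 - 83)² = (-116)² = 13456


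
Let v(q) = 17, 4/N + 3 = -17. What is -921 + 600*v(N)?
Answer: 9279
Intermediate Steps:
N = -1/5 (N = 4/(-3 - 17) = 4/(-20) = 4*(-1/20) = -1/5 ≈ -0.20000)
-921 + 600*v(N) = -921 + 600*17 = -921 + 10200 = 9279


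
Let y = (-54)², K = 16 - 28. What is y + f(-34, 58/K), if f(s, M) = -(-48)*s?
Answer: 1284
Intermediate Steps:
K = -12
f(s, M) = 48*s
y = 2916
y + f(-34, 58/K) = 2916 + 48*(-34) = 2916 - 1632 = 1284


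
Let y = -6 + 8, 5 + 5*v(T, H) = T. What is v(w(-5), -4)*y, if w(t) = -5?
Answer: -4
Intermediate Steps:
v(T, H) = -1 + T/5
y = 2
v(w(-5), -4)*y = (-1 + (⅕)*(-5))*2 = (-1 - 1)*2 = -2*2 = -4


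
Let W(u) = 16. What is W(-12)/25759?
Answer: 16/25759 ≈ 0.00062114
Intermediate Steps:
W(-12)/25759 = 16/25759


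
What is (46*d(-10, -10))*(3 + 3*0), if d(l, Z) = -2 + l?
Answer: -1656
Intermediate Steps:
(46*d(-10, -10))*(3 + 3*0) = (46*(-2 - 10))*(3 + 3*0) = (46*(-12))*(3 + 0) = -552*3 = -1656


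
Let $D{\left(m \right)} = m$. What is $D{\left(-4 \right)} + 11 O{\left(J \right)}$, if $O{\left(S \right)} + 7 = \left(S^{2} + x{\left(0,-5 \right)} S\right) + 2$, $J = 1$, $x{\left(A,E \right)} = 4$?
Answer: $-4$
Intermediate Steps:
$O{\left(S \right)} = -5 + S^{2} + 4 S$ ($O{\left(S \right)} = -7 + \left(\left(S^{2} + 4 S\right) + 2\right) = -7 + \left(2 + S^{2} + 4 S\right) = -5 + S^{2} + 4 S$)
$D{\left(-4 \right)} + 11 O{\left(J \right)} = -4 + 11 \left(-5 + 1^{2} + 4 \cdot 1\right) = -4 + 11 \left(-5 + 1 + 4\right) = -4 + 11 \cdot 0 = -4 + 0 = -4$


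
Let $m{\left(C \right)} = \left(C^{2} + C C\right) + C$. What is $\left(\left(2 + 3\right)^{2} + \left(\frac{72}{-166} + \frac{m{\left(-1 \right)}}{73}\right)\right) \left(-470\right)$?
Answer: $- \frac{69997100}{6059} \approx -11553.0$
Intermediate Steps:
$m{\left(C \right)} = C + 2 C^{2}$ ($m{\left(C \right)} = \left(C^{2} + C^{2}\right) + C = 2 C^{2} + C = C + 2 C^{2}$)
$\left(\left(2 + 3\right)^{2} + \left(\frac{72}{-166} + \frac{m{\left(-1 \right)}}{73}\right)\right) \left(-470\right) = \left(\left(2 + 3\right)^{2} + \left(\frac{72}{-166} + \frac{\left(-1\right) \left(1 + 2 \left(-1\right)\right)}{73}\right)\right) \left(-470\right) = \left(5^{2} + \left(72 \left(- \frac{1}{166}\right) + - (1 - 2) \frac{1}{73}\right)\right) \left(-470\right) = \left(25 - \left(\frac{36}{83} - \left(-1\right) \left(-1\right) \frac{1}{73}\right)\right) \left(-470\right) = \left(25 + \left(- \frac{36}{83} + 1 \cdot \frac{1}{73}\right)\right) \left(-470\right) = \left(25 + \left(- \frac{36}{83} + \frac{1}{73}\right)\right) \left(-470\right) = \left(25 - \frac{2545}{6059}\right) \left(-470\right) = \frac{148930}{6059} \left(-470\right) = - \frac{69997100}{6059}$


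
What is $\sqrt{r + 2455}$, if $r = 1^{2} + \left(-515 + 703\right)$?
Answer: $2 \sqrt{661} \approx 51.42$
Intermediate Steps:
$r = 189$ ($r = 1 + 188 = 189$)
$\sqrt{r + 2455} = \sqrt{189 + 2455} = \sqrt{2644} = 2 \sqrt{661}$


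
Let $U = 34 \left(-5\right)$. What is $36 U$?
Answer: $-6120$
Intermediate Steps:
$U = -170$
$36 U = 36 \left(-170\right) = -6120$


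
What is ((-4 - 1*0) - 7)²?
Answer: 121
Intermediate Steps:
((-4 - 1*0) - 7)² = ((-4 + 0) - 7)² = (-4 - 7)² = (-11)² = 121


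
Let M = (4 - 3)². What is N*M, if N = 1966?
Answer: 1966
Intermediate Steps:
M = 1 (M = 1² = 1)
N*M = 1966*1 = 1966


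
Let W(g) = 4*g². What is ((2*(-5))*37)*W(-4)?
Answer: -23680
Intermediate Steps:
((2*(-5))*37)*W(-4) = ((2*(-5))*37)*(4*(-4)²) = (-10*37)*(4*16) = -370*64 = -23680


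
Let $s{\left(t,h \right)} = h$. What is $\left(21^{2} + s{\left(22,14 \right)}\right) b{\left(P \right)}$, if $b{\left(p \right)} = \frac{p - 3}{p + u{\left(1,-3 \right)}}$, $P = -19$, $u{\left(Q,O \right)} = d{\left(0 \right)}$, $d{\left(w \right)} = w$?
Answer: $\frac{10010}{19} \approx 526.84$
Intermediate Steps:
$u{\left(Q,O \right)} = 0$
$b{\left(p \right)} = \frac{-3 + p}{p}$ ($b{\left(p \right)} = \frac{p - 3}{p + 0} = \frac{-3 + p}{p}$)
$\left(21^{2} + s{\left(22,14 \right)}\right) b{\left(P \right)} = \left(21^{2} + 14\right) \frac{-3 - 19}{-19} = \left(441 + 14\right) \left(\left(- \frac{1}{19}\right) \left(-22\right)\right) = 455 \cdot \frac{22}{19} = \frac{10010}{19}$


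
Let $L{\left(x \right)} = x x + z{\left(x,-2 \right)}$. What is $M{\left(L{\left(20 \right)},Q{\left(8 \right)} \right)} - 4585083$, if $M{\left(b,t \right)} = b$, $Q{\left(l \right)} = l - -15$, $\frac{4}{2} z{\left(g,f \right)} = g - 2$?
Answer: $-4584674$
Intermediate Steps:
$z{\left(g,f \right)} = -1 + \frac{g}{2}$ ($z{\left(g,f \right)} = \frac{g - 2}{2} = \frac{-2 + g}{2} = -1 + \frac{g}{2}$)
$Q{\left(l \right)} = 15 + l$ ($Q{\left(l \right)} = l + 15 = 15 + l$)
$L{\left(x \right)} = -1 + x^{2} + \frac{x}{2}$ ($L{\left(x \right)} = x x + \left(-1 + \frac{x}{2}\right) = x^{2} + \left(-1 + \frac{x}{2}\right) = -1 + x^{2} + \frac{x}{2}$)
$M{\left(L{\left(20 \right)},Q{\left(8 \right)} \right)} - 4585083 = \left(-1 + 20^{2} + \frac{1}{2} \cdot 20\right) - 4585083 = \left(-1 + 400 + 10\right) - 4585083 = 409 - 4585083 = -4584674$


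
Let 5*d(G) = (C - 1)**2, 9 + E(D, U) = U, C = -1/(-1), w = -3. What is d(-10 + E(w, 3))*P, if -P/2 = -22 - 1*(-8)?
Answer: 0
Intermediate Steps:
C = 1 (C = -1*(-1) = 1)
E(D, U) = -9 + U
d(G) = 0 (d(G) = (1 - 1)**2/5 = (1/5)*0**2 = (1/5)*0 = 0)
P = 28 (P = -2*(-22 - 1*(-8)) = -2*(-22 + 8) = -2*(-14) = 28)
d(-10 + E(w, 3))*P = 0*28 = 0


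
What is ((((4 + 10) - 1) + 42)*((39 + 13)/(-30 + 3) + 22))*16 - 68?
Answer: 475124/27 ≈ 17597.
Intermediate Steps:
((((4 + 10) - 1) + 42)*((39 + 13)/(-30 + 3) + 22))*16 - 68 = (((14 - 1) + 42)*(52/(-27) + 22))*16 - 68 = ((13 + 42)*(52*(-1/27) + 22))*16 - 68 = (55*(-52/27 + 22))*16 - 68 = (55*(542/27))*16 - 68 = (29810/27)*16 - 68 = 476960/27 - 68 = 475124/27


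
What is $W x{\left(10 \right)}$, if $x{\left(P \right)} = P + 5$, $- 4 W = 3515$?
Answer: $- \frac{52725}{4} \approx -13181.0$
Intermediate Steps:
$W = - \frac{3515}{4}$ ($W = \left(- \frac{1}{4}\right) 3515 = - \frac{3515}{4} \approx -878.75$)
$x{\left(P \right)} = 5 + P$
$W x{\left(10 \right)} = - \frac{3515 \left(5 + 10\right)}{4} = \left(- \frac{3515}{4}\right) 15 = - \frac{52725}{4}$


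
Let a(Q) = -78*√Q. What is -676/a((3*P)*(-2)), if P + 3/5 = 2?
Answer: -13*I*√210/63 ≈ -2.9903*I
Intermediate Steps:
P = 7/5 (P = -⅗ + 2 = 7/5 ≈ 1.4000)
-676/a((3*P)*(-2)) = -676*I*√210/3276 = -13*I*√210/63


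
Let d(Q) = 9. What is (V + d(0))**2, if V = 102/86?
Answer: 191844/1849 ≈ 103.76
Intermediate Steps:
V = 51/43 (V = 102*(1/86) = 51/43 ≈ 1.1860)
(V + d(0))**2 = (51/43 + 9)**2 = (438/43)**2 = 191844/1849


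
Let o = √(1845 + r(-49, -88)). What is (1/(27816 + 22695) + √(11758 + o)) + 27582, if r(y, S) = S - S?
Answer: 1393194403/50511 + √(11758 + 3*√205) ≈ 27691.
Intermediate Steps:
r(y, S) = 0
o = 3*√205 (o = √(1845 + 0) = √1845 = 3*√205 ≈ 42.953)
(1/(27816 + 22695) + √(11758 + o)) + 27582 = (1/(27816 + 22695) + √(11758 + 3*√205)) + 27582 = (1/50511 + √(11758 + 3*√205)) + 27582 = 1393194403/50511 + √(11758 + 3*√205)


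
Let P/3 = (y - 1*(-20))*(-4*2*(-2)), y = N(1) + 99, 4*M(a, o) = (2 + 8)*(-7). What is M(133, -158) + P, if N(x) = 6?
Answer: 11965/2 ≈ 5982.5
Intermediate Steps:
M(a, o) = -35/2 (M(a, o) = ((2 + 8)*(-7))/4 = (10*(-7))/4 = (1/4)*(-70) = -35/2)
y = 105 (y = 6 + 99 = 105)
P = 6000 (P = 3*((105 - 1*(-20))*(-4*2*(-2))) = 3*((105 + 20)*(-8*(-2))) = 3*(125*16) = 3*2000 = 6000)
M(133, -158) + P = -35/2 + 6000 = 11965/2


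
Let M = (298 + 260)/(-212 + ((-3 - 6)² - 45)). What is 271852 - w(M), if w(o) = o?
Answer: 23923255/88 ≈ 2.7186e+5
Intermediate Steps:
M = -279/88 (M = 558/(-212 + ((-9)² - 45)) = 558/(-212 + (81 - 45)) = 558/(-212 + 36) = 558/(-176) = 558*(-1/176) = -279/88 ≈ -3.1705)
271852 - w(M) = 271852 - 1*(-279/88) = 271852 + 279/88 = 23923255/88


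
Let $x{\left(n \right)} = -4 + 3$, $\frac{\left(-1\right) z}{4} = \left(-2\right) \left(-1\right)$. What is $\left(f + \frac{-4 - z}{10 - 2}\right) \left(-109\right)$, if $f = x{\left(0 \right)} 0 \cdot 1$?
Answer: $- \frac{109}{2} \approx -54.5$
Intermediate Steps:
$z = -8$ ($z = - 4 \left(\left(-2\right) \left(-1\right)\right) = \left(-4\right) 2 = -8$)
$x{\left(n \right)} = -1$
$f = 0$ ($f = \left(-1\right) 0 \cdot 1 = 0 \cdot 1 = 0$)
$\left(f + \frac{-4 - z}{10 - 2}\right) \left(-109\right) = \left(0 + \frac{-4 - -8}{10 - 2}\right) \left(-109\right) = \left(0 + \frac{-4 + 8}{8}\right) \left(-109\right) = \left(0 + 4 \cdot \frac{1}{8}\right) \left(-109\right) = \left(0 + \frac{1}{2}\right) \left(-109\right) = \frac{1}{2} \left(-109\right) = - \frac{109}{2}$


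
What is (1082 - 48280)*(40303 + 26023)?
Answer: -3130454548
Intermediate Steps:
(1082 - 48280)*(40303 + 26023) = -47198*66326 = -3130454548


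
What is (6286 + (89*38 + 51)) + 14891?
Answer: 24610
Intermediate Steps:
(6286 + (89*38 + 51)) + 14891 = (6286 + (3382 + 51)) + 14891 = (6286 + 3433) + 14891 = 9719 + 14891 = 24610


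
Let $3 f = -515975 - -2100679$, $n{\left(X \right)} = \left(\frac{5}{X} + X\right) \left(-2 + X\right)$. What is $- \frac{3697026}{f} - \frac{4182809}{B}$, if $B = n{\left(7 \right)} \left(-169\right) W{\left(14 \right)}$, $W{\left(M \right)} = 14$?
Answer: $\frac{702042796907}{18077510880} \approx 38.835$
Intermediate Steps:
$n{\left(X \right)} = \left(-2 + X\right) \left(X + \frac{5}{X}\right)$ ($n{\left(X \right)} = \left(X + \frac{5}{X}\right) \left(-2 + X\right) = \left(-2 + X\right) \left(X + \frac{5}{X}\right)$)
$f = \frac{1584704}{3}$ ($f = \frac{-515975 - -2100679}{3} = \frac{-515975 + 2100679}{3} = \frac{1}{3} \cdot 1584704 = \frac{1584704}{3} \approx 5.2824 \cdot 10^{5}$)
$B = -91260$ ($B = \left(5 + 7^{2} - \frac{10}{7} - 14\right) \left(-169\right) 14 = \left(5 + 49 - \frac{10}{7} - 14\right) \left(-169\right) 14 = \frac{270}{7} \left(-169\right) 14 = \left(- \frac{45630}{7}\right) 14 = -91260$)
$- \frac{3697026}{f} - \frac{4182809}{B} = - \frac{3697026}{\frac{1584704}{3}} - \frac{4182809}{-91260} = \left(-3697026\right) \frac{3}{1584704} - - \frac{4182809}{91260} = - \frac{5545539}{792352} + \frac{4182809}{91260} = \frac{702042796907}{18077510880}$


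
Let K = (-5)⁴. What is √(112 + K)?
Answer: √737 ≈ 27.148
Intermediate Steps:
K = 625
√(112 + K) = √(112 + 625) = √737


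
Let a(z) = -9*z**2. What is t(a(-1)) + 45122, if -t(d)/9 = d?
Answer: 45203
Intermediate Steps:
t(d) = -9*d
t(a(-1)) + 45122 = -(-81)*(-1)**2 + 45122 = -(-81) + 45122 = -9*(-9) + 45122 = 81 + 45122 = 45203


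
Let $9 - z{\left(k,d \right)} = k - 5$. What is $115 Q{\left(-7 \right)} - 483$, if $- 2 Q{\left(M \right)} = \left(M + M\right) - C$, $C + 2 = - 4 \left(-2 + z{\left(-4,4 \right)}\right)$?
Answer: $-3473$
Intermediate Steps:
$z{\left(k,d \right)} = 14 - k$ ($z{\left(k,d \right)} = 9 - \left(k - 5\right) = 9 - \left(-5 + k\right) = 14 - k$)
$C = -66$ ($C = -2 - 4 \left(-2 + \left(14 - -4\right)\right) = -2 - 4 \left(-2 + \left(14 + 4\right)\right) = -2 - 4 \left(-2 + 18\right) = -2 - 64 = -66$)
$Q{\left(M \right)} = -33 - M$ ($Q{\left(M \right)} = - \frac{\left(M + M\right) - -66}{2} = - \frac{2 M + 66}{2} = - \frac{66 + 2 M}{2} = -33 - M$)
$115 Q{\left(-7 \right)} - 483 = 115 \left(-33 - -7\right) - 483 = 115 \left(-33 + 7\right) - 483 = 115 \left(-26\right) - 483 = -2990 - 483 = -3473$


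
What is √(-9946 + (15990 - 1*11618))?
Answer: I*√5574 ≈ 74.659*I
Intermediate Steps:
√(-9946 + (15990 - 1*11618)) = √(-9946 + (15990 - 11618)) = √(-9946 + 4372) = √(-5574) = I*√5574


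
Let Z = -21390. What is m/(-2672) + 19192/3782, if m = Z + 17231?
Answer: 33505181/5052752 ≈ 6.6311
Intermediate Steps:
m = -4159 (m = -21390 + 17231 = -4159)
m/(-2672) + 19192/3782 = -4159/(-2672) + 19192/3782 = -4159*(-1/2672) + 19192*(1/3782) = 4159/2672 + 9596/1891 = 33505181/5052752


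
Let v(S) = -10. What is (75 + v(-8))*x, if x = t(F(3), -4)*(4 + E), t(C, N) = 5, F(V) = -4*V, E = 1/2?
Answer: 2925/2 ≈ 1462.5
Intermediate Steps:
E = ½ ≈ 0.50000
x = 45/2 (x = 5*(4 + ½) = 5*(9/2) = 45/2 ≈ 22.500)
(75 + v(-8))*x = (75 - 10)*(45/2) = 65*(45/2) = 2925/2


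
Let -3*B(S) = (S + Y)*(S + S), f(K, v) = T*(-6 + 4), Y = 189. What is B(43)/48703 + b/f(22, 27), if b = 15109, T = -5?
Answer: 2207361361/1461090 ≈ 1510.8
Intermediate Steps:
f(K, v) = 10 (f(K, v) = -5*(-6 + 4) = -5*(-2) = 10)
B(S) = -2*S*(189 + S)/3 (B(S) = -(S + 189)*(S + S)/3 = -(189 + S)*2*S/3 = -2*S*(189 + S)/3)
B(43)/48703 + b/f(22, 27) = -2/3*43*(189 + 43)/48703 + 15109/10 = -2/3*43*232*(1/48703) + 15109*(1/10) = -19952/3*1/48703 + 15109/10 = -19952/146109 + 15109/10 = 2207361361/1461090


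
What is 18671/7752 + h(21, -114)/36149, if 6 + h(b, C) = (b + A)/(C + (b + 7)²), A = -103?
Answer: 226088323613/93876061080 ≈ 2.4084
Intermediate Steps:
h(b, C) = -6 + (-103 + b)/(C + (7 + b)²) (h(b, C) = -6 + (b - 103)/(C + (b + 7)²) = -6 + (-103 + b)/(C + (7 + b)²))
18671/7752 + h(21, -114)/36149 = 18671/7752 + ((-103 + 21 - 6*(-114) - 6*(7 + 21)²)/(-114 + (7 + 21)²))/36149 = 18671*(1/7752) + ((-103 + 21 + 684 - 6*28²)/(-114 + 28²))*(1/36149) = 18671/7752 + ((-103 + 21 + 684 - 6*784)/(-114 + 784))*(1/36149) = 18671/7752 + ((-103 + 21 + 684 - 4704)/670)*(1/36149) = 18671/7752 + ((1/670)*(-4102))*(1/36149) = 18671/7752 - 2051/335*1/36149 = 18671/7752 - 2051/12109915 = 226088323613/93876061080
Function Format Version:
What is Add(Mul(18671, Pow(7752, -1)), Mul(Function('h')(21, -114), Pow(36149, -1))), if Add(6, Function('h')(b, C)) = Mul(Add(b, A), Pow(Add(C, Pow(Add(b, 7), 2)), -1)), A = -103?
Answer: Rational(226088323613, 93876061080) ≈ 2.4084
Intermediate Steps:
Function('h')(b, C) = Add(-6, Mul(Pow(Add(C, Pow(Add(7, b), 2)), -1), Add(-103, b))) (Function('h')(b, C) = Add(-6, Mul(Add(b, -103), Pow(Add(C, Pow(Add(b, 7), 2)), -1))) = Add(-6, Mul(Add(-103, b), Pow(Add(C, Pow(Add(7, b), 2)), -1))) = Add(-6, Mul(Pow(Add(C, Pow(Add(7, b), 2)), -1), Add(-103, b))))
Add(Mul(18671, Pow(7752, -1)), Mul(Function('h')(21, -114), Pow(36149, -1))) = Add(Mul(18671, Pow(7752, -1)), Mul(Mul(Pow(Add(-114, Pow(Add(7, 21), 2)), -1), Add(-103, 21, Mul(-6, -114), Mul(-6, Pow(Add(7, 21), 2)))), Pow(36149, -1))) = Add(Mul(18671, Rational(1, 7752)), Mul(Mul(Pow(Add(-114, Pow(28, 2)), -1), Add(-103, 21, 684, Mul(-6, Pow(28, 2)))), Rational(1, 36149))) = Add(Rational(18671, 7752), Mul(Mul(Pow(Add(-114, 784), -1), Add(-103, 21, 684, Mul(-6, 784))), Rational(1, 36149))) = Add(Rational(18671, 7752), Mul(Mul(Pow(670, -1), Add(-103, 21, 684, -4704)), Rational(1, 36149))) = Add(Rational(18671, 7752), Mul(Mul(Rational(1, 670), -4102), Rational(1, 36149))) = Add(Rational(18671, 7752), Mul(Rational(-2051, 335), Rational(1, 36149))) = Add(Rational(18671, 7752), Rational(-2051, 12109915)) = Rational(226088323613, 93876061080)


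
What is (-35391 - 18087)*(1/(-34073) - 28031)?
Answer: 51076851918192/34073 ≈ 1.4990e+9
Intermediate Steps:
(-35391 - 18087)*(1/(-34073) - 28031) = -53478*(-1/34073 - 28031) = -53478*(-955100264/34073) = 51076851918192/34073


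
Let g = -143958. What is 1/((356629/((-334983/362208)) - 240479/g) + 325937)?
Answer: -1461317658/87203488462157 ≈ -1.6758e-5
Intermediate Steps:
1/((356629/((-334983/362208)) - 240479/g) + 325937) = 1/((356629/((-334983/362208)) - 240479/(-143958)) + 325937) = 1/((356629/((-334983*1/362208)) - 240479*(-1/143958)) + 325937) = 1/((356629/(-10151/10976) + 240479/143958) + 325937) = 1/((356629*(-10976/10151) + 240479/143958) + 325937) = 1/((-3914359904/10151 + 240479/143958) + 325937) = 1/(-563500981957703/1461317658 + 325937) = 1/(-87203488462157/1461317658) = -1461317658/87203488462157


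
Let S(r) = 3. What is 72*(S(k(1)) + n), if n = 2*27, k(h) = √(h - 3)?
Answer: 4104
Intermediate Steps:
k(h) = √(-3 + h)
n = 54
72*(S(k(1)) + n) = 72*(3 + 54) = 72*57 = 4104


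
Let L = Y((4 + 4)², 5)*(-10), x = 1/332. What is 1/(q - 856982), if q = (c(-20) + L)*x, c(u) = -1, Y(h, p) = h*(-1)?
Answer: -332/284517385 ≈ -1.1669e-6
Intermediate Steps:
Y(h, p) = -h
x = 1/332 ≈ 0.0030120
L = 640 (L = -(4 + 4)²*(-10) = -1*8²*(-10) = -1*64*(-10) = -64*(-10) = 640)
q = 639/332 (q = (-1 + 640)*(1/332) = 639*(1/332) = 639/332 ≈ 1.9247)
1/(q - 856982) = 1/(639/332 - 856982) = 1/(-284517385/332) = -332/284517385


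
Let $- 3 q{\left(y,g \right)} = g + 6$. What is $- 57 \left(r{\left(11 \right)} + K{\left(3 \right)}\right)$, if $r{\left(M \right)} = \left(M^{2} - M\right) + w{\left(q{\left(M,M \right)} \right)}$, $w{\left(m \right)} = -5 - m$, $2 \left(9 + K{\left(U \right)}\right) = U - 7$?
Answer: $-5681$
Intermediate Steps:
$K{\left(U \right)} = - \frac{25}{2} + \frac{U}{2}$ ($K{\left(U \right)} = -9 + \frac{U - 7}{2} = -9 + \frac{-7 + U}{2} = -9 + \left(- \frac{7}{2} + \frac{U}{2}\right) = - \frac{25}{2} + \frac{U}{2}$)
$q{\left(y,g \right)} = -2 - \frac{g}{3}$ ($q{\left(y,g \right)} = - \frac{g + 6}{3} = - \frac{6 + g}{3} = -2 - \frac{g}{3}$)
$r{\left(M \right)} = -3 + M^{2} - \frac{2 M}{3}$ ($r{\left(M \right)} = \left(M^{2} - M\right) - \left(3 - \frac{M}{3}\right) = \left(M^{2} - M\right) + \left(-5 + \left(2 + \frac{M}{3}\right)\right) = \left(M^{2} - M\right) + \left(-3 + \frac{M}{3}\right) = -3 + M^{2} - \frac{2 M}{3}$)
$- 57 \left(r{\left(11 \right)} + K{\left(3 \right)}\right) = - 57 \left(\left(-3 + 11^{2} - \frac{22}{3}\right) + \left(- \frac{25}{2} + \frac{1}{2} \cdot 3\right)\right) = - 57 \left(\left(-3 + 121 - \frac{22}{3}\right) + \left(- \frac{25}{2} + \frac{3}{2}\right)\right) = - 57 \left(\frac{332}{3} - 11\right) = \left(-57\right) \frac{299}{3} = -5681$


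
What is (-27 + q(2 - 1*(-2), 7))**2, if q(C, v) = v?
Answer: 400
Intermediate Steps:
(-27 + q(2 - 1*(-2), 7))**2 = (-27 + 7)**2 = (-20)**2 = 400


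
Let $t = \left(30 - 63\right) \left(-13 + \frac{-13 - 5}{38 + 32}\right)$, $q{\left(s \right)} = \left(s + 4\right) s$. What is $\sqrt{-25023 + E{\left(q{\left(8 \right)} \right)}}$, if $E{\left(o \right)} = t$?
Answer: $\frac{i \sqrt{30117255}}{35} \approx 156.8 i$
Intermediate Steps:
$q{\left(s \right)} = s \left(4 + s\right)$ ($q{\left(s \right)} = \left(4 + s\right) s = s \left(4 + s\right)$)
$t = \frac{15312}{35}$ ($t = - 33 \left(-13 - \frac{18}{70}\right) = - 33 \left(-13 - \frac{9}{35}\right) = \left(-33\right) \left(- \frac{464}{35}\right) = \frac{15312}{35} \approx 437.49$)
$E{\left(o \right)} = \frac{15312}{35}$
$\sqrt{-25023 + E{\left(q{\left(8 \right)} \right)}} = \sqrt{-25023 + \frac{15312}{35}} = \sqrt{- \frac{860493}{35}} = \frac{i \sqrt{30117255}}{35}$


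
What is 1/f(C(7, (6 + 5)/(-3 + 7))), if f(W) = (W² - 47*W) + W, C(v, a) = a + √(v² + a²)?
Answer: 499/711088 - 81*√905/711088 ≈ -0.0027250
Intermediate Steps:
C(v, a) = a + √(a² + v²)
f(W) = W² - 46*W
1/f(C(7, (6 + 5)/(-3 + 7))) = 1/(((6 + 5)/(-3 + 7) + √(((6 + 5)/(-3 + 7))² + 7²))*(-46 + ((6 + 5)/(-3 + 7) + √(((6 + 5)/(-3 + 7))² + 7²)))) = 1/((11/4 + √((11/4)² + 49))*(-46 + (11/4 + √((11/4)² + 49)))) = 1/((11/4 + √(121/16 + 49))*(-46 + (11/4 + √(121/16 + 49)))) = 1/((11/4 + √(905/16))*(-46 + (11/4 + √(905/16)))) = 1/((11/4 + √905/4)*(-46 + (11/4 + √905/4))) = 1/((11/4 + √905/4)*(-173/4 + √905/4)) = 1/((-173/4 + √905/4)*(11/4 + √905/4))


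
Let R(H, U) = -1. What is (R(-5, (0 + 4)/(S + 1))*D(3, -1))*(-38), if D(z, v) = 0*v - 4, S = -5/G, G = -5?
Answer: -152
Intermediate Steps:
S = 1 (S = -5/(-5) = -5*(-⅕) = 1)
D(z, v) = -4 (D(z, v) = 0 - 4 = -4)
(R(-5, (0 + 4)/(S + 1))*D(3, -1))*(-38) = -1*(-4)*(-38) = 4*(-38) = -152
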